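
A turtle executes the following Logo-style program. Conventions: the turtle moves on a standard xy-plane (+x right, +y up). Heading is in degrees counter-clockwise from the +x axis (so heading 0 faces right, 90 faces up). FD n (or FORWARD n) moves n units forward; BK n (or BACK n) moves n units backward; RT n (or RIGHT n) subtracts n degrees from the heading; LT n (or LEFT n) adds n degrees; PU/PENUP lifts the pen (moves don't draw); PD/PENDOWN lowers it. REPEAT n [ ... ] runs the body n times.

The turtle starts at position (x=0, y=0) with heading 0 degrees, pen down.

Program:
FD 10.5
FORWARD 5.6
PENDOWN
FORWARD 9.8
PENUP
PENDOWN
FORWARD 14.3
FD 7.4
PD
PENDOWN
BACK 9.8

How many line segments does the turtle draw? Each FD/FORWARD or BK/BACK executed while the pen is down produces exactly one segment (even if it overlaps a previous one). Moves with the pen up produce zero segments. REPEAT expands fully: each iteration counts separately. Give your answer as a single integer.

Executing turtle program step by step:
Start: pos=(0,0), heading=0, pen down
FD 10.5: (0,0) -> (10.5,0) [heading=0, draw]
FD 5.6: (10.5,0) -> (16.1,0) [heading=0, draw]
PD: pen down
FD 9.8: (16.1,0) -> (25.9,0) [heading=0, draw]
PU: pen up
PD: pen down
FD 14.3: (25.9,0) -> (40.2,0) [heading=0, draw]
FD 7.4: (40.2,0) -> (47.6,0) [heading=0, draw]
PD: pen down
PD: pen down
BK 9.8: (47.6,0) -> (37.8,0) [heading=0, draw]
Final: pos=(37.8,0), heading=0, 6 segment(s) drawn
Segments drawn: 6

Answer: 6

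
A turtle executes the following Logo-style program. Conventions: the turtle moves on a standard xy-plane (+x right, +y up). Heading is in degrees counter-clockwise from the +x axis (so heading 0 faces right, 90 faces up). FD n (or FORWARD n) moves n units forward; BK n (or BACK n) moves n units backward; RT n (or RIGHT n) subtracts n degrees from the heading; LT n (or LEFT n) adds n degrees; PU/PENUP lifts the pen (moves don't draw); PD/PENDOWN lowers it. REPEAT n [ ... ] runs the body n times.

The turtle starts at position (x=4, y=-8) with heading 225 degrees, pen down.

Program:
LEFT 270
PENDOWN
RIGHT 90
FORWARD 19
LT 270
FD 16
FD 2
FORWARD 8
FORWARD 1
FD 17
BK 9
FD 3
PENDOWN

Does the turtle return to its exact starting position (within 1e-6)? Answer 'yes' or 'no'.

Answer: no

Derivation:
Executing turtle program step by step:
Start: pos=(4,-8), heading=225, pen down
LT 270: heading 225 -> 135
PD: pen down
RT 90: heading 135 -> 45
FD 19: (4,-8) -> (17.435,5.435) [heading=45, draw]
LT 270: heading 45 -> 315
FD 16: (17.435,5.435) -> (28.749,-5.879) [heading=315, draw]
FD 2: (28.749,-5.879) -> (30.163,-7.293) [heading=315, draw]
FD 8: (30.163,-7.293) -> (35.82,-12.95) [heading=315, draw]
FD 1: (35.82,-12.95) -> (36.527,-13.657) [heading=315, draw]
FD 17: (36.527,-13.657) -> (48.548,-25.678) [heading=315, draw]
BK 9: (48.548,-25.678) -> (42.184,-19.314) [heading=315, draw]
FD 3: (42.184,-19.314) -> (44.305,-21.435) [heading=315, draw]
PD: pen down
Final: pos=(44.305,-21.435), heading=315, 8 segment(s) drawn

Start position: (4, -8)
Final position: (44.305, -21.435)
Distance = 42.485; >= 1e-6 -> NOT closed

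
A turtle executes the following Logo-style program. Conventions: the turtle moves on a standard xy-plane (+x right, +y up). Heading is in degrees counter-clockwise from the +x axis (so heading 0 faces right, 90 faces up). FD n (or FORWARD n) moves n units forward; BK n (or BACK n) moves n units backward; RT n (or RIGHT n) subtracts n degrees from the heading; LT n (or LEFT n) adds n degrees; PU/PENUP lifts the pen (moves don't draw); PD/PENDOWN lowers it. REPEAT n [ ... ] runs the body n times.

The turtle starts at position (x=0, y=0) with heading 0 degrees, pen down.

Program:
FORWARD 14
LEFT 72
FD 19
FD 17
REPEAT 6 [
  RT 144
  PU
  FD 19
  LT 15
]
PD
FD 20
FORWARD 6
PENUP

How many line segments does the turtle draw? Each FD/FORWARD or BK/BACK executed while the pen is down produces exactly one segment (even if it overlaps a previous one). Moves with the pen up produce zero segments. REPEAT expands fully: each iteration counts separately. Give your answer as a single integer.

Answer: 5

Derivation:
Executing turtle program step by step:
Start: pos=(0,0), heading=0, pen down
FD 14: (0,0) -> (14,0) [heading=0, draw]
LT 72: heading 0 -> 72
FD 19: (14,0) -> (19.871,18.07) [heading=72, draw]
FD 17: (19.871,18.07) -> (25.125,34.238) [heading=72, draw]
REPEAT 6 [
  -- iteration 1/6 --
  RT 144: heading 72 -> 288
  PU: pen up
  FD 19: (25.125,34.238) -> (30.996,16.168) [heading=288, move]
  LT 15: heading 288 -> 303
  -- iteration 2/6 --
  RT 144: heading 303 -> 159
  PU: pen up
  FD 19: (30.996,16.168) -> (13.258,22.977) [heading=159, move]
  LT 15: heading 159 -> 174
  -- iteration 3/6 --
  RT 144: heading 174 -> 30
  PU: pen up
  FD 19: (13.258,22.977) -> (29.712,32.477) [heading=30, move]
  LT 15: heading 30 -> 45
  -- iteration 4/6 --
  RT 144: heading 45 -> 261
  PU: pen up
  FD 19: (29.712,32.477) -> (26.74,13.711) [heading=261, move]
  LT 15: heading 261 -> 276
  -- iteration 5/6 --
  RT 144: heading 276 -> 132
  PU: pen up
  FD 19: (26.74,13.711) -> (14.027,27.831) [heading=132, move]
  LT 15: heading 132 -> 147
  -- iteration 6/6 --
  RT 144: heading 147 -> 3
  PU: pen up
  FD 19: (14.027,27.831) -> (33.001,28.825) [heading=3, move]
  LT 15: heading 3 -> 18
]
PD: pen down
FD 20: (33.001,28.825) -> (52.022,35.005) [heading=18, draw]
FD 6: (52.022,35.005) -> (57.728,36.859) [heading=18, draw]
PU: pen up
Final: pos=(57.728,36.859), heading=18, 5 segment(s) drawn
Segments drawn: 5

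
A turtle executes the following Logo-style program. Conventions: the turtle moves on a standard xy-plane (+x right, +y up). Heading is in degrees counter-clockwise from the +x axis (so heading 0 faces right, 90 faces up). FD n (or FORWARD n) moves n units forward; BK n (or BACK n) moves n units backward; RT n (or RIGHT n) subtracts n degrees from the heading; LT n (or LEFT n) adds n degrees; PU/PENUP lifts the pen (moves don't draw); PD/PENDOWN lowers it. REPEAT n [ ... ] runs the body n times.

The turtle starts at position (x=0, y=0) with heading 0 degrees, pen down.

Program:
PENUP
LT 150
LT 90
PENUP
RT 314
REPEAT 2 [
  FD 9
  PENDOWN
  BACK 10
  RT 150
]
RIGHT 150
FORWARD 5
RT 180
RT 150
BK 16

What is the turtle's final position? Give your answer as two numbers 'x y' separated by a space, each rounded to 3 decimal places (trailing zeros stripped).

Answer: 6.752 10.398

Derivation:
Executing turtle program step by step:
Start: pos=(0,0), heading=0, pen down
PU: pen up
LT 150: heading 0 -> 150
LT 90: heading 150 -> 240
PU: pen up
RT 314: heading 240 -> 286
REPEAT 2 [
  -- iteration 1/2 --
  FD 9: (0,0) -> (2.481,-8.651) [heading=286, move]
  PD: pen down
  BK 10: (2.481,-8.651) -> (-0.276,0.961) [heading=286, draw]
  RT 150: heading 286 -> 136
  -- iteration 2/2 --
  FD 9: (-0.276,0.961) -> (-6.75,7.213) [heading=136, draw]
  PD: pen down
  BK 10: (-6.75,7.213) -> (0.444,0.267) [heading=136, draw]
  RT 150: heading 136 -> 346
]
RT 150: heading 346 -> 196
FD 5: (0.444,0.267) -> (-4.363,-1.112) [heading=196, draw]
RT 180: heading 196 -> 16
RT 150: heading 16 -> 226
BK 16: (-4.363,-1.112) -> (6.752,10.398) [heading=226, draw]
Final: pos=(6.752,10.398), heading=226, 5 segment(s) drawn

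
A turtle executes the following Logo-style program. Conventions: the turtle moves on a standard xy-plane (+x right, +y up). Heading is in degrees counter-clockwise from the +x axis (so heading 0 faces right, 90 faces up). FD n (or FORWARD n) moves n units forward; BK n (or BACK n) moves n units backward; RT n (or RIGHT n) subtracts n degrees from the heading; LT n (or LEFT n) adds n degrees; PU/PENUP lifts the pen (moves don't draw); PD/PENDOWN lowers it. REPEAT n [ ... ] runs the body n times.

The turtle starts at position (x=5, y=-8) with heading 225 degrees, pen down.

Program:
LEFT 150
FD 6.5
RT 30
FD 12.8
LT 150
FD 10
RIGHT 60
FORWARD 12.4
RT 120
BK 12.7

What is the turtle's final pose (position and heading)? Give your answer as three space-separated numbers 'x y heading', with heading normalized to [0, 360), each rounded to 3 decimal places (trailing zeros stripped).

Executing turtle program step by step:
Start: pos=(5,-8), heading=225, pen down
LT 150: heading 225 -> 15
FD 6.5: (5,-8) -> (11.279,-6.318) [heading=15, draw]
RT 30: heading 15 -> 345
FD 12.8: (11.279,-6.318) -> (23.642,-9.631) [heading=345, draw]
LT 150: heading 345 -> 135
FD 10: (23.642,-9.631) -> (16.571,-2.559) [heading=135, draw]
RT 60: heading 135 -> 75
FD 12.4: (16.571,-2.559) -> (19.781,9.418) [heading=75, draw]
RT 120: heading 75 -> 315
BK 12.7: (19.781,9.418) -> (10.8,18.398) [heading=315, draw]
Final: pos=(10.8,18.398), heading=315, 5 segment(s) drawn

Answer: 10.8 18.398 315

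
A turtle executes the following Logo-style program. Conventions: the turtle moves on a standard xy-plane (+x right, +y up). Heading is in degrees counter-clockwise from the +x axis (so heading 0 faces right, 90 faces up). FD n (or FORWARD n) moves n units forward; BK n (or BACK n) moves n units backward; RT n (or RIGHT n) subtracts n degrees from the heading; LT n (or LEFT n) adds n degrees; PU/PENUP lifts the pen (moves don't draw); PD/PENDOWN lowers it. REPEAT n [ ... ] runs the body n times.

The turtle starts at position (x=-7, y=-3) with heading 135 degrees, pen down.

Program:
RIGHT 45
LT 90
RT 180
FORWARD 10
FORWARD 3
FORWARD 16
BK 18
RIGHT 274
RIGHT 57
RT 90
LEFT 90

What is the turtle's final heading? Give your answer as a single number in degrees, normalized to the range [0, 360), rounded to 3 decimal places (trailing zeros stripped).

Answer: 29

Derivation:
Executing turtle program step by step:
Start: pos=(-7,-3), heading=135, pen down
RT 45: heading 135 -> 90
LT 90: heading 90 -> 180
RT 180: heading 180 -> 0
FD 10: (-7,-3) -> (3,-3) [heading=0, draw]
FD 3: (3,-3) -> (6,-3) [heading=0, draw]
FD 16: (6,-3) -> (22,-3) [heading=0, draw]
BK 18: (22,-3) -> (4,-3) [heading=0, draw]
RT 274: heading 0 -> 86
RT 57: heading 86 -> 29
RT 90: heading 29 -> 299
LT 90: heading 299 -> 29
Final: pos=(4,-3), heading=29, 4 segment(s) drawn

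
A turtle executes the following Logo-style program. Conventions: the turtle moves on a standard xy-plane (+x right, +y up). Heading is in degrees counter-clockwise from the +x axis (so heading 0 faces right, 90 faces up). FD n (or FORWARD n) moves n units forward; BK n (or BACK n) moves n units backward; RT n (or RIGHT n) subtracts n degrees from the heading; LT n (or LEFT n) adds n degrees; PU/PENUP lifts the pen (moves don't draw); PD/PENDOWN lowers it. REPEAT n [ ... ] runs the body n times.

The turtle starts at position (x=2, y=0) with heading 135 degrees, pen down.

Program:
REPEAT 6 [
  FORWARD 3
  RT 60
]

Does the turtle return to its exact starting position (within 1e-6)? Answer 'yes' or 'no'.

Executing turtle program step by step:
Start: pos=(2,0), heading=135, pen down
REPEAT 6 [
  -- iteration 1/6 --
  FD 3: (2,0) -> (-0.121,2.121) [heading=135, draw]
  RT 60: heading 135 -> 75
  -- iteration 2/6 --
  FD 3: (-0.121,2.121) -> (0.655,5.019) [heading=75, draw]
  RT 60: heading 75 -> 15
  -- iteration 3/6 --
  FD 3: (0.655,5.019) -> (3.553,5.796) [heading=15, draw]
  RT 60: heading 15 -> 315
  -- iteration 4/6 --
  FD 3: (3.553,5.796) -> (5.674,3.674) [heading=315, draw]
  RT 60: heading 315 -> 255
  -- iteration 5/6 --
  FD 3: (5.674,3.674) -> (4.898,0.776) [heading=255, draw]
  RT 60: heading 255 -> 195
  -- iteration 6/6 --
  FD 3: (4.898,0.776) -> (2,0) [heading=195, draw]
  RT 60: heading 195 -> 135
]
Final: pos=(2,0), heading=135, 6 segment(s) drawn

Start position: (2, 0)
Final position: (2, 0)
Distance = 0; < 1e-6 -> CLOSED

Answer: yes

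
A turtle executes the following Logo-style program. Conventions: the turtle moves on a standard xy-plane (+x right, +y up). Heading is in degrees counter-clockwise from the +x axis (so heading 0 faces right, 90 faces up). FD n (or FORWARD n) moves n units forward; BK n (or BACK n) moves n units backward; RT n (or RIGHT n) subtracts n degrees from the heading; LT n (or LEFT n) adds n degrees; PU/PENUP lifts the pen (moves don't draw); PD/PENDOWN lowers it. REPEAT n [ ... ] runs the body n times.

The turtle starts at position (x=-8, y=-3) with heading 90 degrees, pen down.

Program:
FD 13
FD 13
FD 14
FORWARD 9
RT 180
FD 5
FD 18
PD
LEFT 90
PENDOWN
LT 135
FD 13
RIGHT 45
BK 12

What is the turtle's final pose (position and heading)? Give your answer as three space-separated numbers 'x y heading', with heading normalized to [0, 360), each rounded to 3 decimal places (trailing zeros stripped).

Answer: -17.192 20.192 90

Derivation:
Executing turtle program step by step:
Start: pos=(-8,-3), heading=90, pen down
FD 13: (-8,-3) -> (-8,10) [heading=90, draw]
FD 13: (-8,10) -> (-8,23) [heading=90, draw]
FD 14: (-8,23) -> (-8,37) [heading=90, draw]
FD 9: (-8,37) -> (-8,46) [heading=90, draw]
RT 180: heading 90 -> 270
FD 5: (-8,46) -> (-8,41) [heading=270, draw]
FD 18: (-8,41) -> (-8,23) [heading=270, draw]
PD: pen down
LT 90: heading 270 -> 0
PD: pen down
LT 135: heading 0 -> 135
FD 13: (-8,23) -> (-17.192,32.192) [heading=135, draw]
RT 45: heading 135 -> 90
BK 12: (-17.192,32.192) -> (-17.192,20.192) [heading=90, draw]
Final: pos=(-17.192,20.192), heading=90, 8 segment(s) drawn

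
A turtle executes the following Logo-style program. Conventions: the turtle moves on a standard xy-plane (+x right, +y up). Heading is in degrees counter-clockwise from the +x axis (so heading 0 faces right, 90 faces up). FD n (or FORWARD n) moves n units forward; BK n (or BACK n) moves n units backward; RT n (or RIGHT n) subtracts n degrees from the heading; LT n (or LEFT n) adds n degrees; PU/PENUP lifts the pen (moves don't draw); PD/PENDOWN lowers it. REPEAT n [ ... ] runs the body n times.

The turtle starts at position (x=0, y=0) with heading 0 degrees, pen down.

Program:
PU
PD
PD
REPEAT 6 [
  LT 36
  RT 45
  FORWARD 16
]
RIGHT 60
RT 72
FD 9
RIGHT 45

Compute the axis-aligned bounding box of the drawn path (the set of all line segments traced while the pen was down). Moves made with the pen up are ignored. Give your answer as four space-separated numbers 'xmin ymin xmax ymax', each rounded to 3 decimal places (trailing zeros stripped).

Answer: 0 -48.374 78.939 0

Derivation:
Executing turtle program step by step:
Start: pos=(0,0), heading=0, pen down
PU: pen up
PD: pen down
PD: pen down
REPEAT 6 [
  -- iteration 1/6 --
  LT 36: heading 0 -> 36
  RT 45: heading 36 -> 351
  FD 16: (0,0) -> (15.803,-2.503) [heading=351, draw]
  -- iteration 2/6 --
  LT 36: heading 351 -> 27
  RT 45: heading 27 -> 342
  FD 16: (15.803,-2.503) -> (31.02,-7.447) [heading=342, draw]
  -- iteration 3/6 --
  LT 36: heading 342 -> 18
  RT 45: heading 18 -> 333
  FD 16: (31.02,-7.447) -> (45.276,-14.711) [heading=333, draw]
  -- iteration 4/6 --
  LT 36: heading 333 -> 9
  RT 45: heading 9 -> 324
  FD 16: (45.276,-14.711) -> (58.22,-24.116) [heading=324, draw]
  -- iteration 5/6 --
  LT 36: heading 324 -> 0
  RT 45: heading 0 -> 315
  FD 16: (58.22,-24.116) -> (69.534,-35.429) [heading=315, draw]
  -- iteration 6/6 --
  LT 36: heading 315 -> 351
  RT 45: heading 351 -> 306
  FD 16: (69.534,-35.429) -> (78.939,-48.374) [heading=306, draw]
]
RT 60: heading 306 -> 246
RT 72: heading 246 -> 174
FD 9: (78.939,-48.374) -> (69.988,-47.433) [heading=174, draw]
RT 45: heading 174 -> 129
Final: pos=(69.988,-47.433), heading=129, 7 segment(s) drawn

Segment endpoints: x in {0, 15.803, 31.02, 45.276, 58.22, 69.534, 69.988, 78.939}, y in {-48.374, -47.433, -35.429, -24.116, -14.711, -7.447, -2.503, 0}
xmin=0, ymin=-48.374, xmax=78.939, ymax=0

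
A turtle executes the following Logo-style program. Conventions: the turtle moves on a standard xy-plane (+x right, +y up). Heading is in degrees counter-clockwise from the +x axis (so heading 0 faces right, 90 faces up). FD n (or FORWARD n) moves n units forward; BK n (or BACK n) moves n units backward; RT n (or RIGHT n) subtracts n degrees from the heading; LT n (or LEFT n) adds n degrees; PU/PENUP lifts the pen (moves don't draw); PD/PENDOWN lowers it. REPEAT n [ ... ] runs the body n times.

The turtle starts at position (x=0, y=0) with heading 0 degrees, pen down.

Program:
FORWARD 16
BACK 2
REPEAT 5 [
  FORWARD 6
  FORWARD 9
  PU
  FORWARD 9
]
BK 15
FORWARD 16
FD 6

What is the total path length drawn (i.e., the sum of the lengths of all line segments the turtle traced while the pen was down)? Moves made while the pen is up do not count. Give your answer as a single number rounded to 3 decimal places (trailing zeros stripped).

Executing turtle program step by step:
Start: pos=(0,0), heading=0, pen down
FD 16: (0,0) -> (16,0) [heading=0, draw]
BK 2: (16,0) -> (14,0) [heading=0, draw]
REPEAT 5 [
  -- iteration 1/5 --
  FD 6: (14,0) -> (20,0) [heading=0, draw]
  FD 9: (20,0) -> (29,0) [heading=0, draw]
  PU: pen up
  FD 9: (29,0) -> (38,0) [heading=0, move]
  -- iteration 2/5 --
  FD 6: (38,0) -> (44,0) [heading=0, move]
  FD 9: (44,0) -> (53,0) [heading=0, move]
  PU: pen up
  FD 9: (53,0) -> (62,0) [heading=0, move]
  -- iteration 3/5 --
  FD 6: (62,0) -> (68,0) [heading=0, move]
  FD 9: (68,0) -> (77,0) [heading=0, move]
  PU: pen up
  FD 9: (77,0) -> (86,0) [heading=0, move]
  -- iteration 4/5 --
  FD 6: (86,0) -> (92,0) [heading=0, move]
  FD 9: (92,0) -> (101,0) [heading=0, move]
  PU: pen up
  FD 9: (101,0) -> (110,0) [heading=0, move]
  -- iteration 5/5 --
  FD 6: (110,0) -> (116,0) [heading=0, move]
  FD 9: (116,0) -> (125,0) [heading=0, move]
  PU: pen up
  FD 9: (125,0) -> (134,0) [heading=0, move]
]
BK 15: (134,0) -> (119,0) [heading=0, move]
FD 16: (119,0) -> (135,0) [heading=0, move]
FD 6: (135,0) -> (141,0) [heading=0, move]
Final: pos=(141,0), heading=0, 4 segment(s) drawn

Segment lengths:
  seg 1: (0,0) -> (16,0), length = 16
  seg 2: (16,0) -> (14,0), length = 2
  seg 3: (14,0) -> (20,0), length = 6
  seg 4: (20,0) -> (29,0), length = 9
Total = 33

Answer: 33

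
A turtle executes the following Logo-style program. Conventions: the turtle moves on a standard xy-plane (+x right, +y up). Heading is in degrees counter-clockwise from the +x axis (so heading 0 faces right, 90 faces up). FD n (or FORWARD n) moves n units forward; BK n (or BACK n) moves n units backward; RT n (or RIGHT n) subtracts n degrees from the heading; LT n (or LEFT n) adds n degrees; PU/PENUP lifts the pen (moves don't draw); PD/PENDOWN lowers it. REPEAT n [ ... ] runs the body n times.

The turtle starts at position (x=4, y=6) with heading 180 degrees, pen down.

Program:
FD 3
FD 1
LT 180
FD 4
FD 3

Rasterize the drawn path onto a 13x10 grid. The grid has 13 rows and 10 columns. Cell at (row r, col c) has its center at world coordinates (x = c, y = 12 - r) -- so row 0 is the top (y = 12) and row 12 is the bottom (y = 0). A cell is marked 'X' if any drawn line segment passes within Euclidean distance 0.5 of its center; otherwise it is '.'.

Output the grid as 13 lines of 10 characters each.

Segment 0: (4,6) -> (1,6)
Segment 1: (1,6) -> (0,6)
Segment 2: (0,6) -> (4,6)
Segment 3: (4,6) -> (7,6)

Answer: ..........
..........
..........
..........
..........
..........
XXXXXXXX..
..........
..........
..........
..........
..........
..........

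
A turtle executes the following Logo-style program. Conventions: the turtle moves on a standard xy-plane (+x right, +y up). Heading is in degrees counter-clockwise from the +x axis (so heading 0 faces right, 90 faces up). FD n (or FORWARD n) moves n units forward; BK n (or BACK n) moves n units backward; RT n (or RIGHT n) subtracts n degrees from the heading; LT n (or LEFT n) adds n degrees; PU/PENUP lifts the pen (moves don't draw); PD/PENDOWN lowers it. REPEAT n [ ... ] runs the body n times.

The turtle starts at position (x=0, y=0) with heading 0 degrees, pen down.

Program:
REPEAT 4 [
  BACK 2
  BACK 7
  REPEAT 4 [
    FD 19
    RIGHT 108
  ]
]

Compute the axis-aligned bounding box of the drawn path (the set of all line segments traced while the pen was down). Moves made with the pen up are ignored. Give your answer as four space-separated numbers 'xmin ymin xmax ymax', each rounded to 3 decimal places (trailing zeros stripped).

Executing turtle program step by step:
Start: pos=(0,0), heading=0, pen down
REPEAT 4 [
  -- iteration 1/4 --
  BK 2: (0,0) -> (-2,0) [heading=0, draw]
  BK 7: (-2,0) -> (-9,0) [heading=0, draw]
  REPEAT 4 [
    -- iteration 1/4 --
    FD 19: (-9,0) -> (10,0) [heading=0, draw]
    RT 108: heading 0 -> 252
    -- iteration 2/4 --
    FD 19: (10,0) -> (4.129,-18.07) [heading=252, draw]
    RT 108: heading 252 -> 144
    -- iteration 3/4 --
    FD 19: (4.129,-18.07) -> (-11.243,-6.902) [heading=144, draw]
    RT 108: heading 144 -> 36
    -- iteration 4/4 --
    FD 19: (-11.243,-6.902) -> (4.129,4.266) [heading=36, draw]
    RT 108: heading 36 -> 288
  ]
  -- iteration 2/4 --
  BK 2: (4.129,4.266) -> (3.511,6.168) [heading=288, draw]
  BK 7: (3.511,6.168) -> (1.348,12.825) [heading=288, draw]
  REPEAT 4 [
    -- iteration 1/4 --
    FD 19: (1.348,12.825) -> (7.219,-5.245) [heading=288, draw]
    RT 108: heading 288 -> 180
    -- iteration 2/4 --
    FD 19: (7.219,-5.245) -> (-11.781,-5.245) [heading=180, draw]
    RT 108: heading 180 -> 72
    -- iteration 3/4 --
    FD 19: (-11.781,-5.245) -> (-5.91,12.825) [heading=72, draw]
    RT 108: heading 72 -> 324
    -- iteration 4/4 --
    FD 19: (-5.91,12.825) -> (9.461,1.657) [heading=324, draw]
    RT 108: heading 324 -> 216
  ]
  -- iteration 3/4 --
  BK 2: (9.461,1.657) -> (11.08,2.833) [heading=216, draw]
  BK 7: (11.08,2.833) -> (16.743,6.947) [heading=216, draw]
  REPEAT 4 [
    -- iteration 1/4 --
    FD 19: (16.743,6.947) -> (1.371,-4.22) [heading=216, draw]
    RT 108: heading 216 -> 108
    -- iteration 2/4 --
    FD 19: (1.371,-4.22) -> (-4.5,13.85) [heading=108, draw]
    RT 108: heading 108 -> 0
    -- iteration 3/4 --
    FD 19: (-4.5,13.85) -> (14.5,13.85) [heading=0, draw]
    RT 108: heading 0 -> 252
    -- iteration 4/4 --
    FD 19: (14.5,13.85) -> (8.629,-4.22) [heading=252, draw]
    RT 108: heading 252 -> 144
  ]
  -- iteration 4/4 --
  BK 2: (8.629,-4.22) -> (10.247,-5.396) [heading=144, draw]
  BK 7: (10.247,-5.396) -> (15.91,-9.511) [heading=144, draw]
  REPEAT 4 [
    -- iteration 1/4 --
    FD 19: (15.91,-9.511) -> (0.539,1.657) [heading=144, draw]
    RT 108: heading 144 -> 36
    -- iteration 2/4 --
    FD 19: (0.539,1.657) -> (15.91,12.825) [heading=36, draw]
    RT 108: heading 36 -> 288
    -- iteration 3/4 --
    FD 19: (15.91,12.825) -> (21.781,-5.245) [heading=288, draw]
    RT 108: heading 288 -> 180
    -- iteration 4/4 --
    FD 19: (21.781,-5.245) -> (2.781,-5.245) [heading=180, draw]
    RT 108: heading 180 -> 72
  ]
]
Final: pos=(2.781,-5.245), heading=72, 24 segment(s) drawn

Segment endpoints: x in {-11.781, -11.243, -9, -5.91, -4.5, -2, 0, 0.539, 1.348, 1.371, 2.781, 3.511, 4.129, 4.129, 7.219, 8.629, 9.461, 10, 10.247, 11.08, 14.5, 15.91, 15.91, 16.743, 21.781}, y in {-18.07, -9.511, -6.902, -5.396, -5.245, -5.245, -5.245, -4.22, -4.22, 0, 1.657, 1.657, 2.833, 4.266, 6.168, 6.947, 12.825, 12.825, 13.85, 13.85}
xmin=-11.781, ymin=-18.07, xmax=21.781, ymax=13.85

Answer: -11.781 -18.07 21.781 13.85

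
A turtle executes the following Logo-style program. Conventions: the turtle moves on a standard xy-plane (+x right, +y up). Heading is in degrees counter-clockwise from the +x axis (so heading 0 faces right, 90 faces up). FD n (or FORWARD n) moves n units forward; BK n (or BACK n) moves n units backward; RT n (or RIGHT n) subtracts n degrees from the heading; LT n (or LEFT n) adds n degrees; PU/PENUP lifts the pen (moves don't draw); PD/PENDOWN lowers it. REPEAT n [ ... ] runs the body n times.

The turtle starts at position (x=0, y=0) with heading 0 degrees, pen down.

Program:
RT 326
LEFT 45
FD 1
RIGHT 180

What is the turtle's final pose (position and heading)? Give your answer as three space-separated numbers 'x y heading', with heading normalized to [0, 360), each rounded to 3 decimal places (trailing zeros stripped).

Executing turtle program step by step:
Start: pos=(0,0), heading=0, pen down
RT 326: heading 0 -> 34
LT 45: heading 34 -> 79
FD 1: (0,0) -> (0.191,0.982) [heading=79, draw]
RT 180: heading 79 -> 259
Final: pos=(0.191,0.982), heading=259, 1 segment(s) drawn

Answer: 0.191 0.982 259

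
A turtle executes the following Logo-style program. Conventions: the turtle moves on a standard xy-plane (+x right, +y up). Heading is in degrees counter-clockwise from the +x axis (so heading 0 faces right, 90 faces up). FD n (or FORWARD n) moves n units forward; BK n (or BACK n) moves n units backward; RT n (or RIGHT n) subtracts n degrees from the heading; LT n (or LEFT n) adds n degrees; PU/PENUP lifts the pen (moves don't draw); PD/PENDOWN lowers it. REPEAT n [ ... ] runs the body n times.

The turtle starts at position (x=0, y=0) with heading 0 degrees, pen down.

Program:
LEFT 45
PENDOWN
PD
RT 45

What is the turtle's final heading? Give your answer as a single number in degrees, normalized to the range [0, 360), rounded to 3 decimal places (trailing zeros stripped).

Executing turtle program step by step:
Start: pos=(0,0), heading=0, pen down
LT 45: heading 0 -> 45
PD: pen down
PD: pen down
RT 45: heading 45 -> 0
Final: pos=(0,0), heading=0, 0 segment(s) drawn

Answer: 0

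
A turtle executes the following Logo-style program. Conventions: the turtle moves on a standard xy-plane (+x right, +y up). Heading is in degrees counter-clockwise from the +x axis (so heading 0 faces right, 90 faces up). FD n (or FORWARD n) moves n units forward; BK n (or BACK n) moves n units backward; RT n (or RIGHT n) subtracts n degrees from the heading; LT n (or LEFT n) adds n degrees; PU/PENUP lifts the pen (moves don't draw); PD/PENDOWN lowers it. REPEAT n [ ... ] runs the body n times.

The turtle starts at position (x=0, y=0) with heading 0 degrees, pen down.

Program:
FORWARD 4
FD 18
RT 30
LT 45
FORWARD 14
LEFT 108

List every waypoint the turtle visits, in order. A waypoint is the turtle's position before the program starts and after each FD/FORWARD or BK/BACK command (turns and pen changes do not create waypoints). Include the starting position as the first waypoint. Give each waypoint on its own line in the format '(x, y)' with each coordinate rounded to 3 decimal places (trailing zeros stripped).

Executing turtle program step by step:
Start: pos=(0,0), heading=0, pen down
FD 4: (0,0) -> (4,0) [heading=0, draw]
FD 18: (4,0) -> (22,0) [heading=0, draw]
RT 30: heading 0 -> 330
LT 45: heading 330 -> 15
FD 14: (22,0) -> (35.523,3.623) [heading=15, draw]
LT 108: heading 15 -> 123
Final: pos=(35.523,3.623), heading=123, 3 segment(s) drawn
Waypoints (4 total):
(0, 0)
(4, 0)
(22, 0)
(35.523, 3.623)

Answer: (0, 0)
(4, 0)
(22, 0)
(35.523, 3.623)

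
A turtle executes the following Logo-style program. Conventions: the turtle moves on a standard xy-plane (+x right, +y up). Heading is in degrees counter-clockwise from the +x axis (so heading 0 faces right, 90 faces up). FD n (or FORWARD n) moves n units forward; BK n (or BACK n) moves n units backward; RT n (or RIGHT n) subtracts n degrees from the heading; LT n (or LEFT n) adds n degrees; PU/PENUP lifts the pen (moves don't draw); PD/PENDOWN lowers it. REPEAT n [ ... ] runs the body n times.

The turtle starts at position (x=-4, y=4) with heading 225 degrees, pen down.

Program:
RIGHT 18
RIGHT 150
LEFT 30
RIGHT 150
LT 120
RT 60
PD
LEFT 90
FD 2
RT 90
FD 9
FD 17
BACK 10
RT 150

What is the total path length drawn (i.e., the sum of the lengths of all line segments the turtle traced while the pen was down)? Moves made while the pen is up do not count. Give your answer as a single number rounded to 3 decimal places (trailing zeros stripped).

Answer: 38

Derivation:
Executing turtle program step by step:
Start: pos=(-4,4), heading=225, pen down
RT 18: heading 225 -> 207
RT 150: heading 207 -> 57
LT 30: heading 57 -> 87
RT 150: heading 87 -> 297
LT 120: heading 297 -> 57
RT 60: heading 57 -> 357
PD: pen down
LT 90: heading 357 -> 87
FD 2: (-4,4) -> (-3.895,5.997) [heading=87, draw]
RT 90: heading 87 -> 357
FD 9: (-3.895,5.997) -> (5.092,5.526) [heading=357, draw]
FD 17: (5.092,5.526) -> (22.069,4.637) [heading=357, draw]
BK 10: (22.069,4.637) -> (12.083,5.16) [heading=357, draw]
RT 150: heading 357 -> 207
Final: pos=(12.083,5.16), heading=207, 4 segment(s) drawn

Segment lengths:
  seg 1: (-4,4) -> (-3.895,5.997), length = 2
  seg 2: (-3.895,5.997) -> (5.092,5.526), length = 9
  seg 3: (5.092,5.526) -> (22.069,4.637), length = 17
  seg 4: (22.069,4.637) -> (12.083,5.16), length = 10
Total = 38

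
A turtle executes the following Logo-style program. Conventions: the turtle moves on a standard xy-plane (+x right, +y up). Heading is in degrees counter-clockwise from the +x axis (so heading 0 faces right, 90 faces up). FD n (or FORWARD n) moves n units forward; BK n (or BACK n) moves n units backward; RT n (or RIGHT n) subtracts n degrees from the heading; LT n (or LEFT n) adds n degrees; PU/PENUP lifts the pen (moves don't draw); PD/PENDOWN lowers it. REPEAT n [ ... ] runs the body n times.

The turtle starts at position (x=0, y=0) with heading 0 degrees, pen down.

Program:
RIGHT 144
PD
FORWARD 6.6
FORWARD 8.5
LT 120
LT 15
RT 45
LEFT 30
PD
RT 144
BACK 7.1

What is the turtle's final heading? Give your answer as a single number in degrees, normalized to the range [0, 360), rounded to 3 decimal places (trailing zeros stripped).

Answer: 192

Derivation:
Executing turtle program step by step:
Start: pos=(0,0), heading=0, pen down
RT 144: heading 0 -> 216
PD: pen down
FD 6.6: (0,0) -> (-5.34,-3.879) [heading=216, draw]
FD 8.5: (-5.34,-3.879) -> (-12.216,-8.876) [heading=216, draw]
LT 120: heading 216 -> 336
LT 15: heading 336 -> 351
RT 45: heading 351 -> 306
LT 30: heading 306 -> 336
PD: pen down
RT 144: heading 336 -> 192
BK 7.1: (-12.216,-8.876) -> (-5.271,-7.399) [heading=192, draw]
Final: pos=(-5.271,-7.399), heading=192, 3 segment(s) drawn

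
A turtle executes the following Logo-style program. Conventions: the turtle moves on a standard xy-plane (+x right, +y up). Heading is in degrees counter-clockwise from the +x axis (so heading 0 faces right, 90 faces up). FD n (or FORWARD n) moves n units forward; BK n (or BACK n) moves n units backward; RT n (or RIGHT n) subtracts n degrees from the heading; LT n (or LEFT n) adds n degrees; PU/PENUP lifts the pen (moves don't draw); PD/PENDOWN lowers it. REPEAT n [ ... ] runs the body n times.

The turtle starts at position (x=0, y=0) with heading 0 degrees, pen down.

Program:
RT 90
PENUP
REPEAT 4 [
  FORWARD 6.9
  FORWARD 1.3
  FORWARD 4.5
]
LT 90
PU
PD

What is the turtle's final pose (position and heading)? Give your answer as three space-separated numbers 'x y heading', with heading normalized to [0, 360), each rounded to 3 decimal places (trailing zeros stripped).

Answer: 0 -50.8 0

Derivation:
Executing turtle program step by step:
Start: pos=(0,0), heading=0, pen down
RT 90: heading 0 -> 270
PU: pen up
REPEAT 4 [
  -- iteration 1/4 --
  FD 6.9: (0,0) -> (0,-6.9) [heading=270, move]
  FD 1.3: (0,-6.9) -> (0,-8.2) [heading=270, move]
  FD 4.5: (0,-8.2) -> (0,-12.7) [heading=270, move]
  -- iteration 2/4 --
  FD 6.9: (0,-12.7) -> (0,-19.6) [heading=270, move]
  FD 1.3: (0,-19.6) -> (0,-20.9) [heading=270, move]
  FD 4.5: (0,-20.9) -> (0,-25.4) [heading=270, move]
  -- iteration 3/4 --
  FD 6.9: (0,-25.4) -> (0,-32.3) [heading=270, move]
  FD 1.3: (0,-32.3) -> (0,-33.6) [heading=270, move]
  FD 4.5: (0,-33.6) -> (0,-38.1) [heading=270, move]
  -- iteration 4/4 --
  FD 6.9: (0,-38.1) -> (0,-45) [heading=270, move]
  FD 1.3: (0,-45) -> (0,-46.3) [heading=270, move]
  FD 4.5: (0,-46.3) -> (0,-50.8) [heading=270, move]
]
LT 90: heading 270 -> 0
PU: pen up
PD: pen down
Final: pos=(0,-50.8), heading=0, 0 segment(s) drawn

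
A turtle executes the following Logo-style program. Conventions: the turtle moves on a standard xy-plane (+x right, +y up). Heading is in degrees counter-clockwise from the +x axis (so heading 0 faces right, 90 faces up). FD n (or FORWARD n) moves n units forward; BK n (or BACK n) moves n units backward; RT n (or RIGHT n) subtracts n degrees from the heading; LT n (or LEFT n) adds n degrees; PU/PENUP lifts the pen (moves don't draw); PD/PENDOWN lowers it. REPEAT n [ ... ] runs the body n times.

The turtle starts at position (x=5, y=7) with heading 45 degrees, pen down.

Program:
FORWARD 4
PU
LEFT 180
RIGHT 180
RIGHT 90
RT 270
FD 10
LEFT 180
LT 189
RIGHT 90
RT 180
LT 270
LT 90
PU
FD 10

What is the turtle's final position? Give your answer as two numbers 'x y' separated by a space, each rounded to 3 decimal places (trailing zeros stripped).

Executing turtle program step by step:
Start: pos=(5,7), heading=45, pen down
FD 4: (5,7) -> (7.828,9.828) [heading=45, draw]
PU: pen up
LT 180: heading 45 -> 225
RT 180: heading 225 -> 45
RT 90: heading 45 -> 315
RT 270: heading 315 -> 45
FD 10: (7.828,9.828) -> (14.899,16.899) [heading=45, move]
LT 180: heading 45 -> 225
LT 189: heading 225 -> 54
RT 90: heading 54 -> 324
RT 180: heading 324 -> 144
LT 270: heading 144 -> 54
LT 90: heading 54 -> 144
PU: pen up
FD 10: (14.899,16.899) -> (6.809,22.777) [heading=144, move]
Final: pos=(6.809,22.777), heading=144, 1 segment(s) drawn

Answer: 6.809 22.777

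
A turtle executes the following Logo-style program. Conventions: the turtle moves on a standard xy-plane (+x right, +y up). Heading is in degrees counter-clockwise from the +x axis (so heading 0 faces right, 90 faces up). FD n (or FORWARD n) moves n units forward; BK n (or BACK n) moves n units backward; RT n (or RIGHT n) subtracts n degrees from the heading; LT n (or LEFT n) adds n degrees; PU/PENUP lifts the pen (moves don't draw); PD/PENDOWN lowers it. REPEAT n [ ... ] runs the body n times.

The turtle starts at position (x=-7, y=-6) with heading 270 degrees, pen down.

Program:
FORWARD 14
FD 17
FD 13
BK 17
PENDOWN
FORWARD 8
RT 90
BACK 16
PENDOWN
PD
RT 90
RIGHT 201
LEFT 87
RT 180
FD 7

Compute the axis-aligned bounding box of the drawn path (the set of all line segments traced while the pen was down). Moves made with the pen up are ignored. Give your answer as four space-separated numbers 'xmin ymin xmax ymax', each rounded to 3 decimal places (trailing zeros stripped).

Executing turtle program step by step:
Start: pos=(-7,-6), heading=270, pen down
FD 14: (-7,-6) -> (-7,-20) [heading=270, draw]
FD 17: (-7,-20) -> (-7,-37) [heading=270, draw]
FD 13: (-7,-37) -> (-7,-50) [heading=270, draw]
BK 17: (-7,-50) -> (-7,-33) [heading=270, draw]
PD: pen down
FD 8: (-7,-33) -> (-7,-41) [heading=270, draw]
RT 90: heading 270 -> 180
BK 16: (-7,-41) -> (9,-41) [heading=180, draw]
PD: pen down
PD: pen down
RT 90: heading 180 -> 90
RT 201: heading 90 -> 249
LT 87: heading 249 -> 336
RT 180: heading 336 -> 156
FD 7: (9,-41) -> (2.605,-38.153) [heading=156, draw]
Final: pos=(2.605,-38.153), heading=156, 7 segment(s) drawn

Segment endpoints: x in {-7, -7, -7, -7, -7, -7, 2.605, 9}, y in {-50, -41, -38.153, -37, -33, -20, -6}
xmin=-7, ymin=-50, xmax=9, ymax=-6

Answer: -7 -50 9 -6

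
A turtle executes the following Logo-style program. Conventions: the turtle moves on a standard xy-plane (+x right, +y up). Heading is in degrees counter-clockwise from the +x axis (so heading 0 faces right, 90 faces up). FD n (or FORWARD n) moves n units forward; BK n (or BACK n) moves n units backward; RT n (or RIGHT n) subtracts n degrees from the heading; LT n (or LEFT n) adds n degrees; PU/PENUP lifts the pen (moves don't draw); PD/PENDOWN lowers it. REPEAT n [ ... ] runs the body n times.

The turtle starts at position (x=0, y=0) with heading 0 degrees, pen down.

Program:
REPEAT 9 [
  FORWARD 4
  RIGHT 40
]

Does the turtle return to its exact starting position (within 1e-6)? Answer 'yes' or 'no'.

Executing turtle program step by step:
Start: pos=(0,0), heading=0, pen down
REPEAT 9 [
  -- iteration 1/9 --
  FD 4: (0,0) -> (4,0) [heading=0, draw]
  RT 40: heading 0 -> 320
  -- iteration 2/9 --
  FD 4: (4,0) -> (7.064,-2.571) [heading=320, draw]
  RT 40: heading 320 -> 280
  -- iteration 3/9 --
  FD 4: (7.064,-2.571) -> (7.759,-6.51) [heading=280, draw]
  RT 40: heading 280 -> 240
  -- iteration 4/9 --
  FD 4: (7.759,-6.51) -> (5.759,-9.974) [heading=240, draw]
  RT 40: heading 240 -> 200
  -- iteration 5/9 --
  FD 4: (5.759,-9.974) -> (2,-11.343) [heading=200, draw]
  RT 40: heading 200 -> 160
  -- iteration 6/9 --
  FD 4: (2,-11.343) -> (-1.759,-9.974) [heading=160, draw]
  RT 40: heading 160 -> 120
  -- iteration 7/9 --
  FD 4: (-1.759,-9.974) -> (-3.759,-6.51) [heading=120, draw]
  RT 40: heading 120 -> 80
  -- iteration 8/9 --
  FD 4: (-3.759,-6.51) -> (-3.064,-2.571) [heading=80, draw]
  RT 40: heading 80 -> 40
  -- iteration 9/9 --
  FD 4: (-3.064,-2.571) -> (0,0) [heading=40, draw]
  RT 40: heading 40 -> 0
]
Final: pos=(0,0), heading=0, 9 segment(s) drawn

Start position: (0, 0)
Final position: (0, 0)
Distance = 0; < 1e-6 -> CLOSED

Answer: yes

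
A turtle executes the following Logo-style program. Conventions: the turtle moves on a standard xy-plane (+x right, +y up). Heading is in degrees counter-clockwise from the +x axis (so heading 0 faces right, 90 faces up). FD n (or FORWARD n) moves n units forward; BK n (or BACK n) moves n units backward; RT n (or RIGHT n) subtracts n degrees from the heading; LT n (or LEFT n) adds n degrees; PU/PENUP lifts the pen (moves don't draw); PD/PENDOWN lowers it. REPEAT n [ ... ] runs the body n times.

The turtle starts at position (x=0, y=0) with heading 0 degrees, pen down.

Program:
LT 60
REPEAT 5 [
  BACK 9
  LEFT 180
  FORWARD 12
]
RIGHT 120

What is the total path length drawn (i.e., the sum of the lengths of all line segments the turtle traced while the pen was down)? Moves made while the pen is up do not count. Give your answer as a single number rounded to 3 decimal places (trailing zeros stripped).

Executing turtle program step by step:
Start: pos=(0,0), heading=0, pen down
LT 60: heading 0 -> 60
REPEAT 5 [
  -- iteration 1/5 --
  BK 9: (0,0) -> (-4.5,-7.794) [heading=60, draw]
  LT 180: heading 60 -> 240
  FD 12: (-4.5,-7.794) -> (-10.5,-18.187) [heading=240, draw]
  -- iteration 2/5 --
  BK 9: (-10.5,-18.187) -> (-6,-10.392) [heading=240, draw]
  LT 180: heading 240 -> 60
  FD 12: (-6,-10.392) -> (0,0) [heading=60, draw]
  -- iteration 3/5 --
  BK 9: (0,0) -> (-4.5,-7.794) [heading=60, draw]
  LT 180: heading 60 -> 240
  FD 12: (-4.5,-7.794) -> (-10.5,-18.187) [heading=240, draw]
  -- iteration 4/5 --
  BK 9: (-10.5,-18.187) -> (-6,-10.392) [heading=240, draw]
  LT 180: heading 240 -> 60
  FD 12: (-6,-10.392) -> (0,0) [heading=60, draw]
  -- iteration 5/5 --
  BK 9: (0,0) -> (-4.5,-7.794) [heading=60, draw]
  LT 180: heading 60 -> 240
  FD 12: (-4.5,-7.794) -> (-10.5,-18.187) [heading=240, draw]
]
RT 120: heading 240 -> 120
Final: pos=(-10.5,-18.187), heading=120, 10 segment(s) drawn

Segment lengths:
  seg 1: (0,0) -> (-4.5,-7.794), length = 9
  seg 2: (-4.5,-7.794) -> (-10.5,-18.187), length = 12
  seg 3: (-10.5,-18.187) -> (-6,-10.392), length = 9
  seg 4: (-6,-10.392) -> (0,0), length = 12
  seg 5: (0,0) -> (-4.5,-7.794), length = 9
  seg 6: (-4.5,-7.794) -> (-10.5,-18.187), length = 12
  seg 7: (-10.5,-18.187) -> (-6,-10.392), length = 9
  seg 8: (-6,-10.392) -> (0,0), length = 12
  seg 9: (0,0) -> (-4.5,-7.794), length = 9
  seg 10: (-4.5,-7.794) -> (-10.5,-18.187), length = 12
Total = 105

Answer: 105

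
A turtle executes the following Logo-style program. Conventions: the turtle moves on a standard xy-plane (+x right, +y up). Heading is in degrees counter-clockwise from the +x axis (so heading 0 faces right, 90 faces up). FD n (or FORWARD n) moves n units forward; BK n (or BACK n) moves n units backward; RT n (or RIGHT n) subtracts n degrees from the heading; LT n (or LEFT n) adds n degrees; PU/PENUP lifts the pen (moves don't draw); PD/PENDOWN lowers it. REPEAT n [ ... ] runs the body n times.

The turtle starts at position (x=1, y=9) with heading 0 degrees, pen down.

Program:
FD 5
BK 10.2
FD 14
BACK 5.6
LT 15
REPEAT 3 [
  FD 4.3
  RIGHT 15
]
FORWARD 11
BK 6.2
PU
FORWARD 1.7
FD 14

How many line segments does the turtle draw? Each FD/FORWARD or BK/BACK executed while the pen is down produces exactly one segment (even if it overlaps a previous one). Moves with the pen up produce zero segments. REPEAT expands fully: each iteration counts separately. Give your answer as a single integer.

Answer: 9

Derivation:
Executing turtle program step by step:
Start: pos=(1,9), heading=0, pen down
FD 5: (1,9) -> (6,9) [heading=0, draw]
BK 10.2: (6,9) -> (-4.2,9) [heading=0, draw]
FD 14: (-4.2,9) -> (9.8,9) [heading=0, draw]
BK 5.6: (9.8,9) -> (4.2,9) [heading=0, draw]
LT 15: heading 0 -> 15
REPEAT 3 [
  -- iteration 1/3 --
  FD 4.3: (4.2,9) -> (8.353,10.113) [heading=15, draw]
  RT 15: heading 15 -> 0
  -- iteration 2/3 --
  FD 4.3: (8.353,10.113) -> (12.653,10.113) [heading=0, draw]
  RT 15: heading 0 -> 345
  -- iteration 3/3 --
  FD 4.3: (12.653,10.113) -> (16.807,9) [heading=345, draw]
  RT 15: heading 345 -> 330
]
FD 11: (16.807,9) -> (26.333,3.5) [heading=330, draw]
BK 6.2: (26.333,3.5) -> (20.964,6.6) [heading=330, draw]
PU: pen up
FD 1.7: (20.964,6.6) -> (22.436,5.75) [heading=330, move]
FD 14: (22.436,5.75) -> (34.56,-1.25) [heading=330, move]
Final: pos=(34.56,-1.25), heading=330, 9 segment(s) drawn
Segments drawn: 9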